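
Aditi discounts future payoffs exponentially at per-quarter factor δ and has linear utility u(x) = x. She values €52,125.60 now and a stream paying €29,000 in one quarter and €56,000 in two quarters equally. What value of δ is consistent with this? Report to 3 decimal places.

δ ≈ 0.740

Present value of the stream is 29000·δ + 56000·δ². Indifference gives 29000δ + 56000δ² = 52125.60.
So 56000δ² + 29000δ − 52125.60 = 0.
δ = (−29000 + √(29000² + 4·56000·52125.60)) / (2·56000) = (−29000 + √12517134400.00) / 112000 ≈ 0.740.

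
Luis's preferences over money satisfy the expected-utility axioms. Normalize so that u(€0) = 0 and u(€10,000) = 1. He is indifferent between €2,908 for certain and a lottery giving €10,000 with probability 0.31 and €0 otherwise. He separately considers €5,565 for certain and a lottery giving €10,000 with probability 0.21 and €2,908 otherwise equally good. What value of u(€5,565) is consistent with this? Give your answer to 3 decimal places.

0.455

From the first indifference, u(€2,908) = 0.31·u(€10,000) + 0.69·u(€0) = 0.31·1 + 0.69·0 = 0.31.
The second indifference gives u(€5,565) = 0.21·u(€10,000) + 0.79·u(€2,908) = 0.21·1.00 + 0.79·0.31 = 0.4549.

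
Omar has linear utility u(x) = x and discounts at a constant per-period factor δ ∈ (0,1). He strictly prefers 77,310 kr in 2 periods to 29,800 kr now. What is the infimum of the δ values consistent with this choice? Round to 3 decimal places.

Under u(x) = x this choice says 29800 < δ^2·77310.
Dividing by 77310: δ^2 > 0.38546. Both sides are positive, so the square root keeps the direction.
δ > (29800/77310)^(1/2) ≈ 0.621.

δ > 0.621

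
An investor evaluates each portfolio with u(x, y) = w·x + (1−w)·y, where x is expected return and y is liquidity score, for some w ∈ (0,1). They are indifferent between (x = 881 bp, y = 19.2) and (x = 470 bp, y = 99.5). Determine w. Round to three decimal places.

w = 0.163

Equating utilities: w·881 + (1−w)·19.2 = w·470 + (1−w)·99.5.
Collecting terms: w·411 = (1−w)·80.3.
The marginal rate of substitution is 80.3/411, so w = 80.3/(411+80.3) = 0.163.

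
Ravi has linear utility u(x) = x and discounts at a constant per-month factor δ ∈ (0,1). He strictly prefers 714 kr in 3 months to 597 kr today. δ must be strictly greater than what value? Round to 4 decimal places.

δ > 0.9421

Under u(x) = x this choice says 597 < δ^3·714.
So δ^3 > 597/714 = 0.83613; taking the cube root of both positive sides preserves the inequality.
δ > 0.83613^(1/3) = 0.9421.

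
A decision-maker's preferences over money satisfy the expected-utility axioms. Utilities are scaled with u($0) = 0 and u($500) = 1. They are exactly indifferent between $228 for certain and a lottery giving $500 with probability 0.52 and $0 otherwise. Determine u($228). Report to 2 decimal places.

u($228) equals the lottery's expected utility: 0.52·1 + 0.48·0 = 0.52.

0.52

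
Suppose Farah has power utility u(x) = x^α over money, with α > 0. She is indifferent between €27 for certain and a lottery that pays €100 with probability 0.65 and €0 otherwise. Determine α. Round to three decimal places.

The lottery's expected utility is 0.65·u(100) + 0.35·u(0) = 0.65·100^α (since u(0) = 0 for α > 0).
Equating: 27^α = 0.65·100^α, i.e. 0.2700^α = 0.65.
Take logs: α = ln 0.65 / ln(27/100) ≈ 0.32901.

α ≈ 0.329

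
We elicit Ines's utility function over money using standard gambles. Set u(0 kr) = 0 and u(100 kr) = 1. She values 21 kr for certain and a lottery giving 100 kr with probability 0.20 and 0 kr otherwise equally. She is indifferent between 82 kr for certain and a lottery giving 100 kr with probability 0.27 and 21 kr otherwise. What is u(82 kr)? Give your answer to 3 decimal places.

0.416

From the first indifference, u(21 kr) = 0.20·u(100 kr) + 0.80·u(0 kr) = 0.20·1 + 0.80·0 = 0.20.
The second indifference gives u(82 kr) = 0.27·u(100 kr) + 0.73·u(21 kr) = 0.27·1.00 + 0.73·0.20 = 0.4160.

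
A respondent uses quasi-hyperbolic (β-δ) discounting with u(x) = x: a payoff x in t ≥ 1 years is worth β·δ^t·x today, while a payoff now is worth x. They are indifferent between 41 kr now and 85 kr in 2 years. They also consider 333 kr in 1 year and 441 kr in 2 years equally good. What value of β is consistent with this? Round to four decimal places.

The second indifference involves only future payoffs, so β cancels: β·δ^1·333 = β·δ^2·441, giving δ = 333/441 = 0.75510.
Now use the now-vs-future pair: 41 = β·δ^2·85 gives β = 41/(0.57018·85) ≈ 0.8460.

β ≈ 0.8460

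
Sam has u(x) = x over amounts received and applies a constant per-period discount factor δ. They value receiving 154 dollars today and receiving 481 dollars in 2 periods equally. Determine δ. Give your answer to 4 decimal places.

δ ≈ 0.5658

The payoff in 2 periods is discounted by δ^2, so u(154) = δ^2·u(481) and δ^2 = u(154)/u(481).
With u(x) = x: δ^2 = 154/481 = 0.32017.
Taking the square root: δ = 0.32017^(1/2) ≈ 0.5658.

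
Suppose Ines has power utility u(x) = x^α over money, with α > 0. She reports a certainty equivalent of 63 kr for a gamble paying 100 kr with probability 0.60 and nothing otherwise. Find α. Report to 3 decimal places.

Since u(0) = 0, the lottery's EU is 0.60·100^α.
Setting u(63) equal to that: 63^α = 0.60·100^α ⇒ (63/100)^α = 0.60.
Take logs: α = ln 0.60 / ln(63/100) ≈ 1.10560.

α ≈ 1.106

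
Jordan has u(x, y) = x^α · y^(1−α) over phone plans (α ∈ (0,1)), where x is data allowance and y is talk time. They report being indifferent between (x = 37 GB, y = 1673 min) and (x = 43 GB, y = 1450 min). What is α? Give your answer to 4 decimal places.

Set the two utilities equal: 37^α·1673^(1−α) = 43^α·1450^(1−α).
Rearrange to (37/43)^α = (1450/1673)^(1−α) and take logs: α·-0.1502822 = (1−α)·-0.1430549.
Thus α·(-0.2933371) = -0.1430549, so α = -0.1430549/-0.2933371 ≈ 0.4877.

α ≈ 0.4877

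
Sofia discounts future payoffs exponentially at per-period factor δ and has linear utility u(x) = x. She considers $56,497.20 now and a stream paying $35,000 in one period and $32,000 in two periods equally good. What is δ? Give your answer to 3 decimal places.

δ ≈ 0.890

The stream is worth 35000δ + 32000δ² today, so 35000δ + 32000δ² = 56497.20.
Rearranged: 32000δ² + 35000δ − 56497.20 = 0.
δ = (−35000 + √(35000² + 4·32000·56497.20)) / (2·32000) = (−35000 + √8456641600.00) / 64000 ≈ 0.890.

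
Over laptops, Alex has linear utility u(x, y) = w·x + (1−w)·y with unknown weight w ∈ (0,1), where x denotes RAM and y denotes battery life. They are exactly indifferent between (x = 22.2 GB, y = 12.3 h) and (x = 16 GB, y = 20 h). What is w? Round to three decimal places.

Equating utilities: w·22.2 + (1−w)·12.3 = w·16 + (1−w)·20.
Collecting terms: w·6.2 = (1−w)·7.7.
Hence w = 7.7/(6.2+7.7) = 7.7/13.9 = 0.554.

w = 0.554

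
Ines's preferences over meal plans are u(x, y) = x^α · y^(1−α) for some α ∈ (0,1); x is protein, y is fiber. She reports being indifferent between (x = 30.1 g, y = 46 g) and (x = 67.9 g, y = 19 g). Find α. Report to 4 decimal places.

The Cobb–Douglas utilities coincide, so 30.1^α·46^(1−α) = 67.9^α·19^(1−α).
Taking logs: α·ln 30.1 + (1−α)·ln 46 = α·ln 67.9 + (1−α)·ln 19, i.e. α·-0.8135109 = (1−α)·-0.8842024.
So α/(1−α) = (-0.8842024)/(-0.8135109) = 1.0868968, and α = 1.0868968/2.0868968 ≈ 0.5208.

α ≈ 0.5208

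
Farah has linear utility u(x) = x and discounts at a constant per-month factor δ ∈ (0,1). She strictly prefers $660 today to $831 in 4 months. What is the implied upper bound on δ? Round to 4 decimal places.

δ < 0.9440

Comparing present values: 660 > δ^4·831.
So δ^4 < 660/831 = 0.79422; taking the 4th root of both positive sides preserves the inequality.
δ < 0.79422^(1/4) = 0.9440.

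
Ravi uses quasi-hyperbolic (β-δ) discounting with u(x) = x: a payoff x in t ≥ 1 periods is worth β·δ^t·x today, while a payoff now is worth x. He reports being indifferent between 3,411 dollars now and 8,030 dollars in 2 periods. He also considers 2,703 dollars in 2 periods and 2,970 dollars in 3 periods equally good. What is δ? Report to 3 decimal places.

δ ≈ 0.910

Both payoffs in the second observation are in the future, so β drops out: δ^2·2703 = δ^3·2970 ⇒ δ = 2703/2970 = 0.91010.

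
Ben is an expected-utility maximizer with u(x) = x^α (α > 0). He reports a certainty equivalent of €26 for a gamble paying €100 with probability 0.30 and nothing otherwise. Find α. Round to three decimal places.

α ≈ 0.894

The lottery's expected utility is 0.30·u(100) + 0.70·u(0) = 0.30·100^α (since u(0) = 0 for α > 0).
Indifference: 26^α = 0.30·100^α, so (26/100)^α = 0.30.
Taking logs: α·ln(26/100) = ln(0.30), so α = -1.203973 / -1.347074 ≈ 0.894.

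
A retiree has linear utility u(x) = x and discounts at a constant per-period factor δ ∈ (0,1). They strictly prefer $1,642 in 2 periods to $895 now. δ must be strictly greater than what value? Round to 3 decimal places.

δ > 0.738

The preference means 895 < δ^2·1642.
Dividing by 1642: δ^2 > 0.54507. Both sides are positive, so the square root keeps the direction.
δ > 0.54507^(1/2) = 0.738.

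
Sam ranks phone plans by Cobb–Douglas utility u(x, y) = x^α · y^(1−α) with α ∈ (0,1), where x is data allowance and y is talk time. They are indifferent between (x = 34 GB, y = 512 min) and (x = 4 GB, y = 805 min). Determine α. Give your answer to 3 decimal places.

α ≈ 0.175

Set the two utilities equal: 34^α·512^(1−α) = 4^α·805^(1−α).
(34/4)^α = (805/512)^(1−α); take logs: α·ln(34/4) = (1−α)·ln(805/512), i.e. α·2.140066 = (1−α)·0.452518.
Thus α·(2.592584) = 0.452518, so α = 0.452518/2.592584 ≈ 0.175.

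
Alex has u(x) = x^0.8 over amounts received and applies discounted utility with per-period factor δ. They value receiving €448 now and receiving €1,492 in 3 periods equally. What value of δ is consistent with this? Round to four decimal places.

Equating discounted utilities: u(448) = δ^3·u(1492) ⇒ δ^3 = u(448)/u(1492).
Since u(x) = x^0.8, δ^3 = (448/1492)^0.8 = 0.30027^0.8 = 0.38195.
Taking the cube root: δ = 0.38195^(1/3) ≈ 0.7256.

δ ≈ 0.7256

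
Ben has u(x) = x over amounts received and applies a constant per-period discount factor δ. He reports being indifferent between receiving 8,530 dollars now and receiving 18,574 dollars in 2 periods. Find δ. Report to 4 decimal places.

The payoff in 2 periods is discounted by δ^2, so u(8530) = δ^2·u(18574) and δ^2 = u(8530)/u(18574).
With u(x) = x: δ^2 = 8530/18574 = 0.45924.
Hence δ = (0.45924)^(1/2) = 0.677676.

δ ≈ 0.6777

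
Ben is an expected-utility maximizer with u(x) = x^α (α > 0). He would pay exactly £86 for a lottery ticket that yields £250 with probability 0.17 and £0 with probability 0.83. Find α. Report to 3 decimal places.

EU(lottery) = 0.17·250^α + 0.83·0 = 0.17·250^α.
Equating: 86^α = 0.17·250^α, i.e. 0.3440^α = 0.17.
Take logs: α = ln 0.17 / ln(86/250) ≈ 1.66051.

α ≈ 1.661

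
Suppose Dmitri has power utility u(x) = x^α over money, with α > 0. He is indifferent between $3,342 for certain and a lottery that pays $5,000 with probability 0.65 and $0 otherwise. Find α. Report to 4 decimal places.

α ≈ 1.0693

The lottery's expected utility is 0.65·u(5000) + 0.35·u(0) = 0.65·5000^α (since u(0) = 0 for α > 0).
Indifference: 3342^α = 0.65·5000^α, so (3342/5000)^α = 0.65.
Take logs: α = ln 0.65 / ln(3342/5000) ≈ 1.069289.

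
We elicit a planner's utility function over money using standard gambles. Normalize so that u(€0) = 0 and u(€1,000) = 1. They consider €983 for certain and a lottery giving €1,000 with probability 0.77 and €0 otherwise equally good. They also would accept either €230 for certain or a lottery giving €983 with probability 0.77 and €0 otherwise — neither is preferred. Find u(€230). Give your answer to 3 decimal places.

First, u(€983) = 0.77·u(€1,000) + 0.23·u(€0) = 0.77.
The second indifference gives u(€230) = 0.77·u(€983) + 0.23·u(€0) = 0.77·0.77 + 0.23·0.00 = 0.5929.

0.593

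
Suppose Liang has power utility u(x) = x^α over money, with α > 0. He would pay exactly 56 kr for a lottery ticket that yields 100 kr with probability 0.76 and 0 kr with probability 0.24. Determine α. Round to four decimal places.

α ≈ 0.4733

Since u(0) = 0, the lottery's EU is 0.76·100^α.
Setting u(56) equal to that: 56^α = 0.76·100^α ⇒ (56/100)^α = 0.76.
α = ln(0.76) / ln(56/100) = -0.2744368/-0.5798185 ≈ 0.4733.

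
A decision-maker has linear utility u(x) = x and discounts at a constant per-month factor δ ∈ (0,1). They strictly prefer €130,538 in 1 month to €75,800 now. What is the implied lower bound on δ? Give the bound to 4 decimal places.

δ > 0.5807

Comparing present values: 75800 < δ·130538.
Dividing through by 130538 gives δ > 0.58067.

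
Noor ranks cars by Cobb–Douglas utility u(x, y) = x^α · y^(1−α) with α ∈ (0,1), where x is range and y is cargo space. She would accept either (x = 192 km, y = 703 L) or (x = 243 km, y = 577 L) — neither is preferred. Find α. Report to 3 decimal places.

α ≈ 0.456

The Cobb–Douglas utilities coincide, so 192^α·703^(1−α) = 243^α·577^(1−α).
(192/243)^α = (577/703)^(1−α); take logs: α·ln(192/243) = (1−α)·ln(577/703), i.e. α·-0.235566 = (1−α)·-0.197515.
Thus α·(-0.433081) = -0.197515, so α = -0.197515/-0.433081 ≈ 0.456.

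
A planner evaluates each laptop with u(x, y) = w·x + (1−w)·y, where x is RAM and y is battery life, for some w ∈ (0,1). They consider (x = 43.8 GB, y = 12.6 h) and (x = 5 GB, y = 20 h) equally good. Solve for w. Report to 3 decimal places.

Indifference: w·43.8 + (1−w)·12.6 = w·5 + (1−w)·20.
Collecting terms: w·38.8 = (1−w)·7.4.
The marginal rate of substitution is 7.4/38.8, so w = 7.4/(38.8+7.4) = 0.160.

w = 0.160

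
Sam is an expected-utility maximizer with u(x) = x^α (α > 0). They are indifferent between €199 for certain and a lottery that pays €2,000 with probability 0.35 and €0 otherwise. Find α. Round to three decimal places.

α ≈ 0.455

Since u(0) = 0, the lottery's EU is 0.35·2000^α.
Equating: 199^α = 0.35·2000^α, i.e. 0.0995^α = 0.35.
Take logs: α = ln 0.35 / ln(199/2000) ≈ 0.45494.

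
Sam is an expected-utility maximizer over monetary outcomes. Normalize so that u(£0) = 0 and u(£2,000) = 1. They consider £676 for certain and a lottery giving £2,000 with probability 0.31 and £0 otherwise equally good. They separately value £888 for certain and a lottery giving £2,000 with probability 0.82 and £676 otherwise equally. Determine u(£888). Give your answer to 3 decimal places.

From the first indifference, u(£676) = 0.31·u(£2,000) + 0.69·u(£0) = 0.31·1 + 0.69·0 = 0.31.
Chaining: u(£888) = 0.82·1.00 + 0.18·0.31 = 0.8758.

0.876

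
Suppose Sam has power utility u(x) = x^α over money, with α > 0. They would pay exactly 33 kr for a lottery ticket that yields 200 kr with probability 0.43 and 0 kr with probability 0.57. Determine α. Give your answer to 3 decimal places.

α ≈ 0.468

EU(lottery) = 0.43·200^α + 0.57·0 = 0.43·200^α.
Setting u(33) equal to that: 33^α = 0.43·200^α ⇒ (33/200)^α = 0.43.
Take logs: α = ln 0.43 / ln(33/200) ≈ 0.46840.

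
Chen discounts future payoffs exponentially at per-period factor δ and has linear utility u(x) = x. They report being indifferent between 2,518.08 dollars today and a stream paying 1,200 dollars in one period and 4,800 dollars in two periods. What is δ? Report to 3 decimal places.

Present value of the stream is 1200·δ + 4800·δ². Indifference gives 1200δ + 4800δ² = 2518.08.
Rearranged: 4800δ² + 1200δ − 2518.08 = 0.
The positive root is δ = [−1200 + √(1200² + 4·4800·2518.08)] / (2·4800) = (−1200 + 7056.000)/9600 ≈ 0.610.

δ ≈ 0.610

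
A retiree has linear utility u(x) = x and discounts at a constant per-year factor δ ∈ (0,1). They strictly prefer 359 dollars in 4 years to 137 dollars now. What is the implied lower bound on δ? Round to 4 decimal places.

δ > 0.7860

Comparing present values: 137 < δ^4·359.
Dividing by 359: δ^4 > 0.38162. Both sides are positive, so the 4th root keeps the direction.
δ > (137/359)^(1/4) ≈ 0.7860.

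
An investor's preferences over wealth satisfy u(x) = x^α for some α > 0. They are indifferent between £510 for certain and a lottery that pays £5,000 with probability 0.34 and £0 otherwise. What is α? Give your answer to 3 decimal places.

The lottery's expected utility is 0.34·u(5000) + 0.66·u(0) = 0.34·5000^α (since u(0) = 0 for α > 0).
Setting u(510) equal to that: 510^α = 0.34·5000^α ⇒ (510/5000)^α = 0.34.
α = ln(0.34) / ln(510/5000) = -1.078810/-2.282782 ≈ 0.473.

α ≈ 0.473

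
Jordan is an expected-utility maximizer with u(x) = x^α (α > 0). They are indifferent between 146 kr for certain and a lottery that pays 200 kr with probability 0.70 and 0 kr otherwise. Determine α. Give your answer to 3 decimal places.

α ≈ 1.133

EU(lottery) = 0.70·200^α + 0.30·0 = 0.70·200^α.
Equating: 146^α = 0.70·200^α, i.e. 0.7300^α = 0.70.
Taking logs: α·ln(146/200) = ln(0.70), so α = -0.356675 / -0.314711 ≈ 1.133.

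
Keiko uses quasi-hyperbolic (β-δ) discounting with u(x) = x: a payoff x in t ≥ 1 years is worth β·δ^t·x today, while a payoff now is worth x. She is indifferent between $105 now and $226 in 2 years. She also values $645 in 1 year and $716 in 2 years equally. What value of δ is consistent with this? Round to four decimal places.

δ ≈ 0.9008

From the later pair, β·δ^1·645 = β·δ^2·716; dividing through, δ = 645/716 = 0.90084.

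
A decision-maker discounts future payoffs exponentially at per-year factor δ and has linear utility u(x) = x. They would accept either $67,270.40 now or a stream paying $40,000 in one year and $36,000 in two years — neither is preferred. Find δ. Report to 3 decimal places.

δ ≈ 0.920

Equating present values: 67270.40 = 40000δ + 36000δ².
Rearranged: 36000δ² + 40000δ − 67270.40 = 0.
δ = (−40000 + √(40000² + 4·36000·67270.40)) / (2·36000) = (−40000 + √11286937600.00) / 72000 ≈ 0.920.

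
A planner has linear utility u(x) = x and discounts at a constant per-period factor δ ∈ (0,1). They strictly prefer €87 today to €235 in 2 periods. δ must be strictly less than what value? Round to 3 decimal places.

δ < 0.608

Comparing present values: 87 > δ^2·235.
Hence δ^2 < 87/235 = 0.37021, and x ↦ x^(1/2) is increasing on (0,∞).
δ < (87/235)^(1/2) ≈ 0.608.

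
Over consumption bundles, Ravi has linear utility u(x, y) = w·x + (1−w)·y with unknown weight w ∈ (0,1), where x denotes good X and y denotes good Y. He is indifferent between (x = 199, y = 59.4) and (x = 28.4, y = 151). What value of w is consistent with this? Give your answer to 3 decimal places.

w = 0.349

Indifference: w·199 + (1−w)·59.4 = w·28.4 + (1−w)·151.
Collecting terms: w·170.6 = (1−w)·91.6.
The marginal rate of substitution is 91.6/170.6, so w = 91.6/(170.6+91.6) = 0.349.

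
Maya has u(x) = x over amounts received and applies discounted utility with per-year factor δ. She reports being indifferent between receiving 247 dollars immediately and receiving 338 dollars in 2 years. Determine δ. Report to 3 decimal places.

δ ≈ 0.855

Indifference means u(247) = δ^2 · u(338), so δ^2 = u(247)/u(338).
With u(x) = x: δ^2 = 247/338 = 0.73077.
So δ = 0.73077^(1/2) ≈ 0.855.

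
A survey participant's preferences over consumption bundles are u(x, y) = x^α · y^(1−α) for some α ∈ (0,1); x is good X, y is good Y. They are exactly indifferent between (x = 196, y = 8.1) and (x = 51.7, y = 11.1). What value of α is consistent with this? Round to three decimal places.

α ≈ 0.191

The Cobb–Douglas utilities coincide, so 196^α·8.1^(1−α) = 51.7^α·11.1^(1−α).
Taking logs: α·ln 196 + (1−α)·ln 8.1 = α·ln 51.7 + (1−α)·ln 11.1, i.e. α·1.332657 = (1−α)·0.315081.
Thus α·(1.647738) = 0.315081, so α = 0.315081/1.647738 ≈ 0.191.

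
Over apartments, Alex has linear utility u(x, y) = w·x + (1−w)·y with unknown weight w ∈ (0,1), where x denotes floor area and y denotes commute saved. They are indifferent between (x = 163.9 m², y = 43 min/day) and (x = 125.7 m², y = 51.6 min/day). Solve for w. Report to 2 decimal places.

w = 0.18

Equating utilities: w·163.9 + (1−w)·43 = w·125.7 + (1−w)·51.6.
w·(163.9−125.7) = (1−w)·(51.6−43), i.e. w·38.2 = (1−w)·8.6.
So w/(1−w) = 8.6/38.2 = 0.2251, giving w = 8.6/(38.2+8.6) = 0.18.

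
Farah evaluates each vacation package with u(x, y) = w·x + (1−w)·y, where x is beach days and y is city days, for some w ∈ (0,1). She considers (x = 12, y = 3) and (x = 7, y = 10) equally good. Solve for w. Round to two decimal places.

w = 0.58

Indifference: w·12 + (1−w)·3 = w·7 + (1−w)·10.
Rearranging, 5·w − 7·(1−w) = 0.
The marginal rate of substitution is 7/5, so w = 7/(5+7) = 0.58.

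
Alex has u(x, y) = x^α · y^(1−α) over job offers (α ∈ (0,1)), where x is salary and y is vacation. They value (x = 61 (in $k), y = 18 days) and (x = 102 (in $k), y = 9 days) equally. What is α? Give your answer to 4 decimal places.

α ≈ 0.5742

The Cobb–Douglas utilities coincide, so 61^α·18^(1−α) = 102^α·9^(1−α).
(61/102)^α = (9/18)^(1−α); take logs: α·ln(61/102) = (1−α)·ln(9/18), i.e. α·-0.5140989 = (1−α)·-0.6931472.
With A = -0.5140989 and B = -0.6931472: α·A = (1−α)·B, so α = B/(A+B) = -0.6931472/-1.2072461 ≈ 0.5742.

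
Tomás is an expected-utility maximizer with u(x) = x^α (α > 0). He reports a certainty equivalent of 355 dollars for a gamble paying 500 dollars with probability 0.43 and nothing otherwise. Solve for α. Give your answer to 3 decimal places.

Since u(0) = 0, the lottery's EU is 0.43·500^α.
Indifference: 355^α = 0.43·500^α, so (355/500)^α = 0.43.
Taking logs: α·ln(355/500) = ln(0.43), so α = -0.843970 / -0.342490 ≈ 2.464.

α ≈ 2.464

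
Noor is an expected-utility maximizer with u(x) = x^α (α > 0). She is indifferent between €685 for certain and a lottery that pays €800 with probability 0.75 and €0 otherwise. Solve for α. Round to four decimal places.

EU(lottery) = 0.75·800^α + 0.25·0 = 0.75·800^α.
Setting u(685) equal to that: 685^α = 0.75·800^α ⇒ (685/800)^α = 0.75.
α = ln(0.75) / ln(685/800) = -0.2876821/-0.1551929 ≈ 1.8537.

α ≈ 1.8537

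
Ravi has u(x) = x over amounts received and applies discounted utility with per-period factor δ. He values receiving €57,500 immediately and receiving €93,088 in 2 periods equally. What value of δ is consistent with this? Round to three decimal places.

Indifference means u(57500) = δ^2 · u(93088), so δ^2 = u(57500)/u(93088).
With u(x) = x: δ^2 = 57500/93088 = 0.61770.
Taking the square root: δ = 0.61770^(1/2) ≈ 0.786.

δ ≈ 0.786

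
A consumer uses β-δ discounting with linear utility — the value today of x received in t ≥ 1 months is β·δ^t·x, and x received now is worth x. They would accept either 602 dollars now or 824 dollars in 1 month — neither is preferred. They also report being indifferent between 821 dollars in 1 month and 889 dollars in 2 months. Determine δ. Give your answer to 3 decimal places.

The second indifference involves only future payoffs, so β cancels: β·δ^1·821 = β·δ^2·889, giving δ = 821/889 = 0.92351.

δ ≈ 0.924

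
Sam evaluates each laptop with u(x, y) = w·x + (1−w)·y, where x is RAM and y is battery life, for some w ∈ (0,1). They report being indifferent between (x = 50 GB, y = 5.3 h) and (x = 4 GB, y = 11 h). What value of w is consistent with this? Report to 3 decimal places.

Indifference: w·50 + (1−w)·5.3 = w·4 + (1−w)·11.
w·(50−4) = (1−w)·(11−5.3), i.e. w·46 = (1−w)·5.7.
So w/(1−w) = 5.7/46 = 0.1239, giving w = 5.7/(46+5.7) = 0.110.

w = 0.110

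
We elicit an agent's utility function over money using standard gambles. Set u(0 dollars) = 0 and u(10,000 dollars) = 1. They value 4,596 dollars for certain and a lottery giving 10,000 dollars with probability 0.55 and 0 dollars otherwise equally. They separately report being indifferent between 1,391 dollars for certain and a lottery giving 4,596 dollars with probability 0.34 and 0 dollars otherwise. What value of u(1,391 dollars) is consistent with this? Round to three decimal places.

0.187

The first gamble pins u(4,596 dollars): it must equal 0.55·1 + 0.45·0 = 0.55.
Then u(1,391 dollars) = 0.34·u(4,596 dollars) + 0.66·u(0 dollars) = 0.34·0.55 + 0.66·0.00 = 0.1870.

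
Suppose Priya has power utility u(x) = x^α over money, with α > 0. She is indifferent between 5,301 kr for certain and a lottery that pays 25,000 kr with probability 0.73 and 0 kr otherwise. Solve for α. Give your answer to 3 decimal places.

Since u(0) = 0, the lottery's EU is 0.73·25000^α.
Equating: 5301^α = 0.73·25000^α, i.e. 0.2120^α = 0.73.
Taking logs: α·ln(5301/25000) = ln(0.73), so α = -0.314711 / -1.550980 ≈ 0.203.

α ≈ 0.203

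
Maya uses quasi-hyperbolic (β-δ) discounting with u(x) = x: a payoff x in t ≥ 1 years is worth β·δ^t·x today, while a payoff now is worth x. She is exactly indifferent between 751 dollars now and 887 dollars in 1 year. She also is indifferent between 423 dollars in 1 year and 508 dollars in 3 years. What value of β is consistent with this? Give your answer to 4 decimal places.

From the later pair, β·δ^1·423 = β·δ^3·508; dividing through, δ^2 = 423/508 = 0.83268, so δ = 0.91251.
Substituting δ into 751 = β·δ·887: β = 751/(809.398) ≈ 0.9279.

β ≈ 0.9279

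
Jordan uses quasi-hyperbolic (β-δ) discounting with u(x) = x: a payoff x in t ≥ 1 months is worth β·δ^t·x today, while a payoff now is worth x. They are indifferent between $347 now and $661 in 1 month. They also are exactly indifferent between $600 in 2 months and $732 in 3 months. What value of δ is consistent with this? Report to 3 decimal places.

The second indifference involves only future payoffs, so β cancels: β·δ^2·600 = β·δ^3·732, giving δ = 600/732 = 0.81967.

δ ≈ 0.820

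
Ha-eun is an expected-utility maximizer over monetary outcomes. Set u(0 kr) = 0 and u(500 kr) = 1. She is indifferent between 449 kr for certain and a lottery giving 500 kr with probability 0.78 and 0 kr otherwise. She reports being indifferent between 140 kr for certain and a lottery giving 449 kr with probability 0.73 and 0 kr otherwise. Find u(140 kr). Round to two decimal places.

0.57

The first gamble pins u(449 kr): it must equal 0.78·1 + 0.22·0 = 0.78.
The second indifference gives u(140 kr) = 0.73·u(449 kr) + 0.27·u(0 kr) = 0.73·0.78 + 0.27·0.00 = 0.5694.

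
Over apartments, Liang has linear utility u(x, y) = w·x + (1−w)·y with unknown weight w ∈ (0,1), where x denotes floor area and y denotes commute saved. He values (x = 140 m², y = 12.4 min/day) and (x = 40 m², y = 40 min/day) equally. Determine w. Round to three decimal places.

w = 0.216

u(140,12.4) = u(40,40) means w·140 + (1−w)·12.4 = w·40 + (1−w)·40.
w·(140−40) = (1−w)·(40−12.4), i.e. w·100 = (1−w)·27.6.
The marginal rate of substitution is 27.6/100, so w = 27.6/(100+27.6) = 0.216.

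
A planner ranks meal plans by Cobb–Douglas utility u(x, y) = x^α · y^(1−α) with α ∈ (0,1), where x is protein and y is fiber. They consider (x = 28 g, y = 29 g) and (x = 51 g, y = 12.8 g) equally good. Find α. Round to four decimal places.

α ≈ 0.5770

Set the two utilities equal: 28^α·29^(1−α) = 51^α·12.8^(1−α).
(28/51)^α = (12.8/29)^(1−α); take logs: α·ln(28/51) = (1−α)·ln(12.8/29), i.e. α·-0.5996211 = (1−α)·-0.8178507.
With A = -0.5996211 and B = -0.8178507: α·A = (1−α)·B, so α = B/(A+B) = -0.8178507/-1.4174718 ≈ 0.5770.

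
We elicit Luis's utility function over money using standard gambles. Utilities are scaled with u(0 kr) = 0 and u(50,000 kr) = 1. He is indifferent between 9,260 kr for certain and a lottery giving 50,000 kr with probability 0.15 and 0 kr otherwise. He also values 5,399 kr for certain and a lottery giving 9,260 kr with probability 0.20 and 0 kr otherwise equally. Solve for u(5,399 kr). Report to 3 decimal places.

First, u(9,260 kr) = 0.15·u(50,000 kr) + 0.85·u(0 kr) = 0.15.
Then u(5,399 kr) = 0.20·u(9,260 kr) + 0.80·u(0 kr) = 0.20·0.15 + 0.80·0.00 = 0.0300.

0.030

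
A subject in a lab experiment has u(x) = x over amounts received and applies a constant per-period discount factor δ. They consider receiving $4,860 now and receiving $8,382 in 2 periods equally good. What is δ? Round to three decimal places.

Indifference means u(4860) = δ^2 · u(8382), so δ^2 = u(4860)/u(8382).
With u(x) = x: δ^2 = 4860/8382 = 0.57981.
So δ = 0.57981^(1/2) ≈ 0.761.

δ ≈ 0.761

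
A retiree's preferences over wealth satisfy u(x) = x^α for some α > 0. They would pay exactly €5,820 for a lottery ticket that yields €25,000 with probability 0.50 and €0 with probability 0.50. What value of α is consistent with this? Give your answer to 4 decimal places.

EU(lottery) = 0.50·25000^α + 0.50·0 = 0.50·25000^α.
Equating: 5820^α = 0.50·25000^α, i.e. 0.2328^α = 0.50.
Take logs: α = ln 0.50 / ln(5820/25000) ≈ 0.475548.

α ≈ 0.4755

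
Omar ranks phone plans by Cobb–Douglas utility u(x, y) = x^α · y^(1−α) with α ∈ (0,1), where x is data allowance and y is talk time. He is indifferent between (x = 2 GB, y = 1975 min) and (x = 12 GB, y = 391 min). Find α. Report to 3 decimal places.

α ≈ 0.475

Set the two utilities equal: 2^α·1975^(1−α) = 12^α·391^(1−α).
Taking logs: α·ln 2 + (1−α)·ln 1975 = α·ln 12 + (1−α)·ln 391, i.e. α·-1.791759 = (1−α)·-1.619616.
With A = -1.791759 and B = -1.619616: α·A = (1−α)·B, so α = B/(A+B) = -1.619616/-3.411375 ≈ 0.475.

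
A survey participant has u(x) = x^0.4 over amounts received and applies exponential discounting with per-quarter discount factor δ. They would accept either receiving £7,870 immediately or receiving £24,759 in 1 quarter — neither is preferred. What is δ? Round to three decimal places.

Equating discounted utilities: u(7870) = δ·u(24759) ⇒ δ = u(7870)/u(24759).
With u(x) = x^0.4: δ = 7870^0.4/24759^0.4 = (7870/24759)^0.4 = 0.63226.

δ ≈ 0.632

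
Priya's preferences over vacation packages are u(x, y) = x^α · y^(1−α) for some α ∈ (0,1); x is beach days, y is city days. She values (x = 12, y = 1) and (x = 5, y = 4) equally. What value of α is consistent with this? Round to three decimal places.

Indifference: 12^α · 1^(1−α) = 5^α · 4^(1−α).
Rearrange to (12/5)^α = (4/1)^(1−α) and take logs: α·0.875469 = (1−α)·1.386294.
So α/(1−α) = (1.386294)/(0.875469) = 1.583487, and α = 1.583487/2.583487 ≈ 0.613.

α ≈ 0.613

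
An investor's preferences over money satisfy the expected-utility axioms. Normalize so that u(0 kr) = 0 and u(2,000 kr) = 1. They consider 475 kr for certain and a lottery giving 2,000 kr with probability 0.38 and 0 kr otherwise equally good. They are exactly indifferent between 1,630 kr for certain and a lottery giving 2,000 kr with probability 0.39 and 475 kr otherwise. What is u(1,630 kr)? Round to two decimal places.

First, u(475 kr) = 0.38·u(2,000 kr) + 0.62·u(0 kr) = 0.38.
Then u(1,630 kr) = 0.39·u(2,000 kr) + 0.61·u(475 kr) = 0.39·1.00 + 0.61·0.38 = 0.6218.

0.62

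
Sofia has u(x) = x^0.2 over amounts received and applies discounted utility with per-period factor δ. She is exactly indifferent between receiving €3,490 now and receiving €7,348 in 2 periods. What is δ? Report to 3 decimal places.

δ ≈ 0.928

Equating discounted utilities: u(3490) = δ^2·u(7348) ⇒ δ^2 = u(3490)/u(7348).
Since u(x) = x^0.2, δ^2 = (3490/7348)^0.2 = 0.47496^0.2 = 0.86165.
So δ = 0.86165^(1/2) ≈ 0.928.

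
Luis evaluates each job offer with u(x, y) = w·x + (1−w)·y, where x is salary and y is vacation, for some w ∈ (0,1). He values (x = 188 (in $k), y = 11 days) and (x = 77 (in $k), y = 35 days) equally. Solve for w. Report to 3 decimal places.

u(188,11) = u(77,35) means w·188 + (1−w)·11 = w·77 + (1−w)·35.
w·(188−77) = (1−w)·(35−11), i.e. w·111 = (1−w)·24.
Hence w = 24/(111+24) = 24/135 = 0.178.

w = 0.178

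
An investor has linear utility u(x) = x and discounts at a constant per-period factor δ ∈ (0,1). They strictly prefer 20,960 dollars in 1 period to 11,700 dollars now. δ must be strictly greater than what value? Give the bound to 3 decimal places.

δ > 0.558

The preference means 11700 < δ·20960.
So δ > 11700/20960 = 0.55821.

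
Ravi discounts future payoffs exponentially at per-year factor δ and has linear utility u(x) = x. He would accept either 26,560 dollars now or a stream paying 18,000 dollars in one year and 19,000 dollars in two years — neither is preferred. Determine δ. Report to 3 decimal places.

δ ≈ 0.800

The stream is worth 18000δ + 19000δ² today, so 18000δ + 19000δ² = 26560.
So 19000δ² + 18000δ − 26560 = 0.
The positive root is δ = [−18000 + √(18000² + 4·19000·26560)] / (2·19000) = (−18000 + 48400.000)/38000 ≈ 0.800.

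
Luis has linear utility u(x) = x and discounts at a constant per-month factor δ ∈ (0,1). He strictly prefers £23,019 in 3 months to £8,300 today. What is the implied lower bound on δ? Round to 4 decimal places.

Comparing present values: 8300 < δ^3·23019.
So δ^3 > 8300/23019 = 0.36057; taking the cube root of both positive sides preserves the inequality.
δ > 0.36057^(1/3) = 0.7118.

δ > 0.7118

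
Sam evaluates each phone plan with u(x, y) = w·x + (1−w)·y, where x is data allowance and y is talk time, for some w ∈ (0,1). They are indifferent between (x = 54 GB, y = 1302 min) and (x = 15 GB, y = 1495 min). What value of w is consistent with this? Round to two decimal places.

w = 0.83

u(54,1302) = u(15,1495) means w·54 + (1−w)·1302 = w·15 + (1−w)·1495.
w·(54−15) = (1−w)·(1495−1302), i.e. w·39 = (1−w)·193.
The marginal rate of substitution is 193/39, so w = 193/(39+193) = 0.83.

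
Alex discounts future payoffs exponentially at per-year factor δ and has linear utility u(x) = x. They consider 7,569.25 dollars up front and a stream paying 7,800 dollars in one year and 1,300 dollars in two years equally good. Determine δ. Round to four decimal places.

Equating present values: 7569.25 = 7800δ + 1300δ².
So 1300δ² + 7800δ − 7569.25 = 0.
By the quadratic formula (taking the positive root), δ = (−7800 + √100200100.00) / 2600 ≈ 0.8500.

δ ≈ 0.8500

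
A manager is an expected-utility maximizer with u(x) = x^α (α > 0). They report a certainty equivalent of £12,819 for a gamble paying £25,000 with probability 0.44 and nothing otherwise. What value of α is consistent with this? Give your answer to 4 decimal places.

EU(lottery) = 0.44·25000^α + 0.56·0 = 0.44·25000^α.
Equating: 12819^α = 0.44·25000^α, i.e. 0.5128^α = 0.44.
Taking logs: α·ln(12819/25000) = ln(0.44), so α = -0.8209806 / -0.6679474 ≈ 1.2291.

α ≈ 1.2291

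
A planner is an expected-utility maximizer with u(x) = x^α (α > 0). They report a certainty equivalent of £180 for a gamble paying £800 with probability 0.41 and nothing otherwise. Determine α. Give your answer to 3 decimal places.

EU(lottery) = 0.41·800^α + 0.59·0 = 0.41·800^α.
Indifference: 180^α = 0.41·800^α, so (180/800)^α = 0.41.
Taking logs: α·ln(180/800) = ln(0.41), so α = -0.891598 / -1.491655 ≈ 0.598.

α ≈ 0.598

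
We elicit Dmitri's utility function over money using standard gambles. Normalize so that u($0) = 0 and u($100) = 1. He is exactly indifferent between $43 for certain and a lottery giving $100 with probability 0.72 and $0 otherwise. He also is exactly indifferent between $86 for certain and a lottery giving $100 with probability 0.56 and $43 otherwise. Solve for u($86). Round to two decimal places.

0.88

From the first indifference, u($43) = 0.72·u($100) + 0.28·u($0) = 0.72·1 + 0.28·0 = 0.72.
Then u($86) = 0.56·u($100) + 0.44·u($43) = 0.56·1.00 + 0.44·0.72 = 0.8768.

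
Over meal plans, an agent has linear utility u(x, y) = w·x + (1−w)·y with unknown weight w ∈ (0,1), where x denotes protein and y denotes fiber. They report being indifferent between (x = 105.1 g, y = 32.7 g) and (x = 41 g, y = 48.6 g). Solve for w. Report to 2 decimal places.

w = 0.20

Equating utilities: w·105.1 + (1−w)·32.7 = w·41 + (1−w)·48.6.
Rearranging, 64.1·w − 15.9·(1−w) = 0.
So w/(1−w) = 15.9/64.1 = 0.2480, giving w = 15.9/(64.1+15.9) = 0.20.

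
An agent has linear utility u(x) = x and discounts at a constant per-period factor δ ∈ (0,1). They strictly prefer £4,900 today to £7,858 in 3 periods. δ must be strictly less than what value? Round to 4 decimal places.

Under u(x) = x this choice says 4900 > δ^3·7858.
Dividing by 7858: δ^3 < 0.62357. Both sides are positive, so the cube root keeps the direction.
δ < 0.62357^(1/3) = 0.8543.

δ < 0.8543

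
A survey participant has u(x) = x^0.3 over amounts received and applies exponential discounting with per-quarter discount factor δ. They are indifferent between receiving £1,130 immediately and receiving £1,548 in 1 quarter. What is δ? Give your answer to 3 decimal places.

δ ≈ 0.910

Indifference means u(1130) = δ · u(1548), so δ = u(1130)/u(1548).
Since u(x) = x^0.3, δ = (1130/1548)^0.3 = 0.72997^0.3 = 0.90990.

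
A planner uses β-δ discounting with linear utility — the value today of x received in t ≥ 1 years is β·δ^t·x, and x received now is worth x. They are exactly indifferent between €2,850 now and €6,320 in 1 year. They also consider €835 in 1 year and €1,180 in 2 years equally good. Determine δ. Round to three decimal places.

Both payoffs in the second observation are in the future, so β drops out: δ^1·835 = δ^2·1180 ⇒ δ = 835/1180 = 0.70763.

δ ≈ 0.708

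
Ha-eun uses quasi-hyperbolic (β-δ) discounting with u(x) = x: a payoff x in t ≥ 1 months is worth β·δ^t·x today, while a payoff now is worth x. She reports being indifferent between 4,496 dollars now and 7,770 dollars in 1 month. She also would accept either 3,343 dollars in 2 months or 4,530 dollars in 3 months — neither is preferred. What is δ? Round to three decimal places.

From the later pair, β·δ^2·3343 = β·δ^3·4530; dividing through, δ = 3343/4530 = 0.73797.

δ ≈ 0.738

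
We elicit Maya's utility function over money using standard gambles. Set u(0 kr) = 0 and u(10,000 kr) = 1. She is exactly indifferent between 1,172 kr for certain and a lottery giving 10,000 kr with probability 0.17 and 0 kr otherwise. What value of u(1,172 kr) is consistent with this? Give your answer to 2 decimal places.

0.17

By the standard-gamble method, u(1,172 kr) is just the indifference probability on the best outcome: 0.17.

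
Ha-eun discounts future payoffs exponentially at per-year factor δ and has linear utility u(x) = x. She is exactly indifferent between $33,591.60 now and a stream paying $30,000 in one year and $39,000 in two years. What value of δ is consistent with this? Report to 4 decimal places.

δ ≈ 0.6200

The stream is worth 30000δ + 39000δ² today, so 30000δ + 39000δ² = 33591.60.
Rearranged: 39000δ² + 30000δ − 33591.60 = 0.
δ = (−30000 + √(30000² + 4·39000·33591.60)) / (2·39000) = (−30000 + √6140289600.00) / 78000 ≈ 0.6200.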